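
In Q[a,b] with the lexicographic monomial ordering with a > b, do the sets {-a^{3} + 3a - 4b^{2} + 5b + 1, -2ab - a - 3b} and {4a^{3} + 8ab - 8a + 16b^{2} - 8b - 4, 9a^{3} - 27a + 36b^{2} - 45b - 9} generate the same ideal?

Equality of ideals is decidable: compute both reduced Gröbner bases (unique for the ordering) and check whether they agree.
Buchberger on the first generating set:
f_1 = -a^{3} + 3a - 4b^{2} + 5b + 1, LT = a^{3}.
f_2 = -2ab - a - 3b, LT = ab.

S(f_1,f_2): lcm = a^{3}b. S = -\tfrac{1}{2}a^{3} - \tfrac{3}{2}a^{2}b - 3ab + 4b^{3} - 5b^{2} - b.
  reduce S modulo (f_1, f_2):
  remainder \tfrac{3}{4}a^{2} - \tfrac{9}{8}a + 4b^{3} - 3b^{2} - \tfrac{19}{8}b - \tfrac{1}{2} ≠ 0; add g_3 = \tfrac{3}{4}a^{2} - \tfrac{9}{8}a + 4b^{3} - 3b^{2} - \tfrac{19}{8}b - \tfrac{1}{2} to the basis.

S(f_2,g_3): lcm = a^{2}b. S = \tfrac{1}{2}a^{2} + 3ab - \tfrac{16}{3}b^{4} + 4b^{3} + \tfrac{19}{6}b^{2} + \tfrac{2}{3}b.
  reduce S modulo (f_1, f_2, g_3):
  remainder -\tfrac{3}{4}a - \tfrac{16}{3}b^{4} + \tfrac{4}{3}b^{3} + \tfrac{31}{6}b^{2} - \tfrac{9}{4}b + \tfrac{1}{3} ≠ 0; add g_4 = -\tfrac{3}{4}a - \tfrac{16}{3}b^{4} + \tfrac{4}{3}b^{3} + \tfrac{31}{6}b^{2} - \tfrac{9}{4}b + \tfrac{1}{3} to the basis.

S(f_2,g_4): lcm = ab. S = \tfrac{1}{2}a - \tfrac{64}{9}b^{5} + \tfrac{16}{9}b^{4} + \tfrac{62}{9}b^{3} - 3b^{2} + \tfrac{35}{18}b.
  reduce S modulo (f_1, f_2, g_3, g_4):
  remainder -\tfrac{64}{9}b^{5} - \tfrac{16}{9}b^{4} + \tfrac{70}{9}b^{3} + \tfrac{4}{9}b^{2} + \tfrac{4}{9}b + \tfrac{2}{9} ≠ 0; add g_5 = -\tfrac{64}{9}b^{5} - \tfrac{16}{9}b^{4} + \tfrac{70}{9}b^{3} + \tfrac{4}{9}b^{2} + \tfrac{4}{9}b + \tfrac{2}{9} to the basis.

The other S-polynomials (S(f_1,g_3), S(f_1,g_4), S(g_3,g_4), S(f_1,g_5), S(f_2,g_5), S(g_3,g_5), S(g_4,g_5)) all reduce to 0 modulo the current basis, so we have a Gröbner basis.
Inter-reduce: drop elements whose leading term is divisible by another's, tail-reduce, and make monic.
Reduced Gröbner basis: {a + \tfrac{64}{9}b^{4} - \tfrac{16}{9}b^{3} - \tfrac{62}{9}b^{2} + 3b - \tfrac{4}{9}, b^{5} + \tfrac{1}{4}b^{4} - \tfrac{35}{32}b^{3} - \tfrac{1}{16}b^{2} - \tfrac{1}{16}b - \tfrac{1}{32}}.

Buchberger on the second generating set:
h_1 = 4a^{3} + 8ab - 8a + 16b^{2} - 8b - 4, LT = a^{3}.
h_2 = 9a^{3} - 27a + 36b^{2} - 45b - 9, LT = a^{3}.

S(h_1,h_2): lcm = a^{3}. S = 2ab + a + 3b.
  reduce S modulo (h_1, h_2):
  remainder 2ab + a + 3b ≠ 0; add k_3 = 2ab + a + 3b to the basis.

S(h_1,k_3): lcm = a^{3}b. S = -\tfrac{1}{2}a^{3} - \tfrac{3}{2}a^{2}b + 2ab^{2} - 2ab + 4b^{3} - 2b^{2} - b.
  reduce S modulo (h_1, h_2, k_3):
  remainder \tfrac{3}{4}a^{2} - \tfrac{9}{8}a + 4b^{3} - 3b^{2} - \tfrac{19}{8}b - \tfrac{1}{2} ≠ 0; add k_4 = \tfrac{3}{4}a^{2} - \tfrac{9}{8}a + 4b^{3} - 3b^{2} - \tfrac{19}{8}b - \tfrac{1}{2} to the basis.

S(k_3,k_4): lcm = a^{2}b. S = \tfrac{1}{2}a^{2} + 3ab - \tfrac{16}{3}b^{4} + 4b^{3} + \tfrac{19}{6}b^{2} + \tfrac{2}{3}b.
  reduce S modulo (h_1, h_2, k_3, k_4):
  remainder -\tfrac{3}{4}a - \tfrac{16}{3}b^{4} + \tfrac{4}{3}b^{3} + \tfrac{31}{6}b^{2} - \tfrac{9}{4}b + \tfrac{1}{3} ≠ 0; add k_5 = -\tfrac{3}{4}a - \tfrac{16}{3}b^{4} + \tfrac{4}{3}b^{3} + \tfrac{31}{6}b^{2} - \tfrac{9}{4}b + \tfrac{1}{3} to the basis.

S(k_3,k_5): lcm = ab. S = \tfrac{1}{2}a - \tfrac{64}{9}b^{5} + \tfrac{16}{9}b^{4} + \tfrac{62}{9}b^{3} - 3b^{2} + \tfrac{35}{18}b.
  reduce S modulo (h_1, h_2, k_3, k_4, k_5):
  remainder -\tfrac{64}{9}b^{5} - \tfrac{16}{9}b^{4} + \tfrac{70}{9}b^{3} + \tfrac{4}{9}b^{2} + \tfrac{4}{9}b + \tfrac{2}{9} ≠ 0; add k_6 = -\tfrac{64}{9}b^{5} - \tfrac{16}{9}b^{4} + \tfrac{70}{9}b^{3} + \tfrac{4}{9}b^{2} + \tfrac{4}{9}b + \tfrac{2}{9} to the basis.

The other S-polynomials (S(h_2,k_3), S(h_1,k_4), S(h_2,k_4), S(h_1,k_5), S(h_2,k_5), S(k_4,k_5), S(h_1,k_6), S(h_2,k_6), S(k_3,k_6), S(k_4,k_6), S(k_5,k_6)) all reduce to 0 modulo the current basis, so we have a Gröbner basis.
Inter-reduce: drop elements whose leading term is divisible by another's, tail-reduce, and make monic.
Reduced Gröbner basis: {a + \tfrac{64}{9}b^{4} - \tfrac{16}{9}b^{3} - \tfrac{62}{9}b^{2} + 3b - \tfrac{4}{9}, b^{5} + \tfrac{1}{4}b^{4} - \tfrac{35}{32}b^{3} - \tfrac{1}{16}b^{2} - \tfrac{1}{16}b - \tfrac{1}{32}}.

These coincide, so the ideals are equal.
The choice of monomial ordering does not affect the verdict — as long as both bases are computed under the same ordering, their equality decides ideal equality.

Yes, the ideals are equal.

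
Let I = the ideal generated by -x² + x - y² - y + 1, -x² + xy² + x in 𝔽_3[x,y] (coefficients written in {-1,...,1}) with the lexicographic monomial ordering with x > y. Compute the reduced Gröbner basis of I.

This is the nonlinear analogue of row-reducing a linear system.

f_1 = -x² + x - y² - y + 1, LT = x².
f_2 = -x² + xy² + x, LT = x².

S(f_1,f_2): lcm = x². S = xy² + y² + y - 1.
  leading term xy²: no divisor's leading term divides it; move xy² to the remainder.
  leading term y²: no divisor's leading term divides it; move y² to the remainder.
  leading term y: no divisor's leading term divides it; move y to the remainder.
  leading term 1: no divisor's leading term divides it; move -1 to the remainder.
  remainder xy² + y² + y - 1 ≠ 0; add g_3 = xy² + y² + y - 1 to the basis.

S(f_1,g_3): lcm = x²y². S = xy² - xy + x + y⁴ + y³ - y².
  leading term xy²: subtract (1)·g_3 from xy² - xy + x + y⁴ + y³ - y² → -xy + x + y⁴ + y³ + y² - y + 1
  leading term xy: no divisor's leading term divides it; move -xy to the remainder.
  leading term x: no divisor's leading term divides it; move x to the remainder.
  leading term y⁴: no divisor's leading term divides it; move y⁴ to the remainder.
  leading term y³: no divisor's leading term divides it; move y³ to the remainder.
  leading term y²: no divisor's leading term divides it; move y² to the remainder.
  leading term y: no divisor's leading term divides it; move -y to the remainder.
  leading term 1: no divisor's leading term divides it; move 1 to the remainder.
  remainder -xy + x + y⁴ + y³ + y² - y + 1 ≠ 0; add g_4 = -xy + x + y⁴ + y³ + y² - y + 1 to the basis.

S(g_3,g_4): lcm = xy². S = xy + y⁵ + y⁴ + y³ - y - 1.
  leading term xy: subtract (-1)·g_4 from xy + y⁵ + y⁴ + y³ - y - 1 → x + y⁵ - y⁴ - y³ + y² + y
  leading term x: no divisor's leading term divides it; move x to the remainder.
  leading term y⁵: no divisor's leading term divides it; move y⁵ to the remainder.
  leading term y⁴: no divisor's leading term divides it; move -y⁴ to the remainder.
  leading term y³: no divisor's leading term divides it; move -y³ to the remainder.
  leading term y²: no divisor's leading term divides it; move y² to the remainder.
  leading term y: no divisor's leading term divides it; move y to the remainder.
  remainder x + y⁵ - y⁴ - y³ + y² + y ≠ 0; add g_5 = x + y⁵ - y⁴ - y³ + y² + y to the basis.

S(g_3,g_5): lcm = xy². S = -y⁷ + y⁶ + y⁵ - y⁴ - y³ + y² + y - 1.
  leading term y⁷: no divisor's leading term divides it; move -y⁷ to the remainder.
  leading term y⁶: no divisor's leading term divides it; move y⁶ to the remainder.
  leading term y⁵: no divisor's leading term divides it; move y⁵ to the remainder.
  leading term y⁴: no divisor's leading term divides it; move -y⁴ to the remainder.
  leading term y³: no divisor's leading term divides it; move -y³ to the remainder.
  leading term y²: no divisor's leading term divides it; move y² to the remainder.
  leading term y: no divisor's leading term divides it; move y to the remainder.
  leading term 1: no divisor's leading term divides it; move -1 to the remainder.
  remainder -y⁷ + y⁶ + y⁵ - y⁴ - y³ + y² + y - 1 ≠ 0; add g_6 = -y⁷ + y⁶ + y⁵ - y⁴ - y³ + y² + y - 1 to the basis.

S(g_4,g_5): lcm = xy. S = -x - y⁶ + y⁵ + y³ + y² + y - 1.
  leading term x: subtract (-1)·g_5 from -x - y⁶ + y⁵ + y³ + y² + y - 1 → -y⁶ - y⁵ - y⁴ - y² - y - 1
  leading term y⁶: no divisor's leading term divides it; move -y⁶ to the remainder.
  leading term y⁵: no divisor's leading term divides it; move -y⁵ to the remainder.
  leading term y⁴: no divisor's leading term divides it; move -y⁴ to the remainder.
  leading term y²: no divisor's leading term divides it; move -y² to the remainder.
  leading term y: no divisor's leading term divides it; move -y to the remainder.
  leading term 1: no divisor's leading term divides it; move -1 to the remainder.
  remainder -y⁶ - y⁵ - y⁴ - y² - y - 1 ≠ 0; add g_7 = -y⁶ - y⁵ - y⁴ - y² - y - 1 to the basis.

The other S-polynomials (S(f_2,g_3), S(f_1,g_4), S(f_2,g_4), S(f_1,g_5), S(f_2,g_5), S(f_1,g_6), S(f_2,g_6), S(g_3,g_6), S(g_4,g_6), S(g_5,g_6), S(f_1,g_7), S(f_2,g_7), S(g_3,g_7), S(g_4,g_7), S(g_5,g_7), S(g_6,g_7)) all reduce to 0 modulo the current basis, so we have a Gröbner basis.
Inter-reduce: drop elements whose leading term is divisible by another's, tail-reduce, and make monic.

G = {x + y⁵ - y⁴ - y³ + y² + y, y⁶ + y⁵ + y⁴ + y² + y + 1}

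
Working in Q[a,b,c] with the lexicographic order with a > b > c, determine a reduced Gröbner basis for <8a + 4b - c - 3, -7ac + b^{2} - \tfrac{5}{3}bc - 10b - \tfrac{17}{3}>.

G = {a + \tfrac{1}{2}b - \tfrac{1}{8}c - \tfrac{3}{8}, b^{2} + \tfrac{11}{6}bc - 10b - \tfrac{7}{8}c^{2} - \tfrac{21}{8}c - \tfrac{17}{3}}

The reduced Gröbner basis is the canonical form of the ideal for this ordering.

f_1 = 8a + 4b - c - 3, LT = a.
f_2 = -7ac + b^{2} - \tfrac{5}{3}bc - 10b - \tfrac{17}{3}, LT = ac.

S(f_1,f_2): lcm = ac. S = \tfrac{1}{7}b^{2} + \tfrac{11}{42}bc - \tfrac{10}{7}b - \tfrac{1}{8}c^{2} - \tfrac{3}{8}c - \tfrac{17}{21}.
  leading term b^{2}: no divisor's leading term divides it; move \tfrac{1}{7}b^{2} to the remainder.
  leading term bc: no divisor's leading term divides it; move \tfrac{11}{42}bc to the remainder.
  leading term b: no divisor's leading term divides it; move -\tfrac{10}{7}b to the remainder.
  leading term c^{2}: no divisor's leading term divides it; move -\tfrac{1}{8}c^{2} to the remainder.
  leading term c: no divisor's leading term divides it; move -\tfrac{3}{8}c to the remainder.
  leading term 1: no divisor's leading term divides it; move -\tfrac{17}{21} to the remainder.
  remainder \tfrac{1}{7}b^{2} + \tfrac{11}{42}bc - \tfrac{10}{7}b - \tfrac{1}{8}c^{2} - \tfrac{3}{8}c - \tfrac{17}{21} ≠ 0; add g_3 = \tfrac{1}{7}b^{2} + \tfrac{11}{42}bc - \tfrac{10}{7}b - \tfrac{1}{8}c^{2} - \tfrac{3}{8}c - \tfrac{17}{21} to the basis.

S(f_1,g_3): leading monomials are coprime, so the S-polynomial reduces to 0 (Buchberger's first criterion).
S(f_2,g_3): leading monomials are coprime, so the S-polynomial reduces to 0 (Buchberger's first criterion).
Every S-polynomial of the final basis reduces to 0, so we have a Gröbner basis.
Inter-reduce: drop elements whose leading term is divisible by another's, tail-reduce, and make monic.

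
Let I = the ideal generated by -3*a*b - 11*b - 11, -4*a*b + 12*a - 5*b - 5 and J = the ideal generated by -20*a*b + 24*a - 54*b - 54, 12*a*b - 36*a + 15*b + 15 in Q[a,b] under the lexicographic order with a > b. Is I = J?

Equality of ideals is decidable: compute both reduced Gröbner bases (unique for the ordering) and check whether they agree.
Buchberger on the first generating set:
f_1 = -3*a*b - 11*b - 11, LT = a*b.
f_2 = -4*a*b + 12*a - 5*b - 5, LT = a*b.

S(f_1,f_2): lcm = a*b. S = 3*a + 29/12*b + 29/12.
  leading term a: no divisor's leading term divides it; move 3*a to the remainder.
  leading term b: no divisor's leading term divides it; move 29/12*b to the remainder.
  leading term 1: no divisor's leading term divides it; move 29/12 to the remainder.
  remainder 3*a + 29/12*b + 29/12 ≠ 0; add g_3 = 3*a + 29/12*b + 29/12 to the basis.

S(f_1,g_3): lcm = a*b. S = -29/36*b**2 + 103/36*b + 11/3.
  leading term b**2: no divisor's leading term divides it; move -29/36*b**2 to the remainder.
  leading term b: no divisor's leading term divides it; move 103/36*b to the remainder.
  leading term 1: no divisor's leading term divides it; move 11/3 to the remainder.
  remainder -29/36*b**2 + 103/36*b + 11/3 ≠ 0; add g_4 = -29/36*b**2 + 103/36*b + 11/3 to the basis.

S(f_2,g_3): lcm = a*b. S = -3*a - 29/36*b**2 + 4/9*b + 5/4.
  leading term a: subtract (-1)·g_3 from -3*a - 29/36*b**2 + 4/9*b + 5/4 → -29/36*b**2 + 103/36*b + 11/3
  leading term b**2: subtract (1)·g_4 from -29/36*b**2 + 103/36*b + 11/3 → 0
  remainder 0.

S(f_1,g_4): lcm = a*b**2. S = 103/29*a*b + 132/29*a + 11/3*b**2 + 11/3*b.
  leading term a*b: subtract (-103/87)·f_1 from 103/29*a*b + 132/29*a + 11/3*b**2 + 11/3*b → 132/29*a + 11/3*b**2 - 814/87*b - 1133/87
  leading term a: subtract (44/29)·g_3 from 132/29*a + 11/3*b**2 - 814/87*b - 1133/87 → 11/3*b**2 - 1133/87*b - 484/29
  leading term b**2: subtract (-132/29)·g_4 from 11/3*b**2 - 1133/87*b - 484/29 → 0
  remainder 0.

S(f_2,g_4): lcm = a*b**2. S = 16/29*a*b + 132/29*a + 5/4*b**2 + 5/4*b.
  leading term a*b: subtract (-16/87)·f_1 from 16/29*a*b + 132/29*a + 5/4*b**2 + 5/4*b → 132/29*a + 5/4*b**2 - 269/348*b - 176/87
  leading term a: subtract (44/29)·g_3 from 132/29*a + 5/4*b**2 - 269/348*b - 176/87 → 5/4*b**2 - 515/116*b - 165/29
  leading term b**2: subtract (-45/29)·g_4 from 5/4*b**2 - 515/116*b - 165/29 → 0
  remainder 0.

S(g_3,g_4): leading monomials are coprime, so the S-polynomial reduces to 0 (Buchberger's first criterion).
Every S-polynomial of the final basis reduces to 0, so we have a Gröbner basis.
Inter-reduce: drop elements whose leading term is divisible by another's, tail-reduce, and make monic.
Reduced Gröbner basis: {a + 29/36*b + 29/36, b**2 - 103/29*b - 132/29}.

Buchberger on the second generating set:
h_1 = -20*a*b + 24*a - 54*b - 54, LT = a*b.
h_2 = 12*a*b - 36*a + 15*b + 15, LT = a*b.

S(h_1,h_2): lcm = a*b. S = 9/5*a + 29/20*b + 29/20.
  leading term a: no divisor's leading term divides it; move 9/5*a to the remainder.
  leading term b: no divisor's leading term divides it; move 29/20*b to the remainder.
  leading term 1: no divisor's leading term divides it; move 29/20 to the remainder.
  remainder 9/5*a + 29/20*b + 29/20 ≠ 0; add k_3 = 9/5*a + 29/20*b + 29/20 to the basis.

S(h_1,k_3): lcm = a*b. S = -6/5*a - 29/36*b**2 + 341/180*b + 27/10.
  leading term a: subtract (-2/3)·k_3 from -6/5*a - 29/36*b**2 + 341/180*b + 27/10 → -29/36*b**2 + 103/36*b + 11/3
  leading term b**2: no divisor's leading term divides it; move -29/36*b**2 to the remainder.
  leading term b: no divisor's leading term divides it; move 103/36*b to the remainder.
  leading term 1: no divisor's leading term divides it; move 11/3 to the remainder.
  remainder -29/36*b**2 + 103/36*b + 11/3 ≠ 0; add k_4 = -29/36*b**2 + 103/36*b + 11/3 to the basis.

S(h_2,k_3): lcm = a*b. S = -3*a - 29/36*b**2 + 4/9*b + 5/4.
  leading term a: subtract (-5/3)·k_3 from -3*a - 29/36*b**2 + 4/9*b + 5/4 → -29/36*b**2 + 103/36*b + 11/3
  leading term b**2: subtract (1)·k_4 from -29/36*b**2 + 103/36*b + 11/3 → 0
  remainder 0.

S(h_1,k_4): lcm = a*b**2. S = 341/145*a*b + 132/29*a + 27/10*b**2 + 27/10*b.
  leading term a*b: subtract (-341/2900)·h_1 from 341/145*a*b + 132/29*a + 27/10*b**2 + 27/10*b → 5346/725*a + 27/10*b**2 - 2646/725*b - 9207/1450
  leading term a: subtract (594/145)·k_3 from 5346/725*a + 27/10*b**2 - 2646/725*b - 9207/1450 → 27/10*b**2 - 2781/290*b - 1782/145
  leading term b**2: subtract (-486/145)·k_4 from 27/10*b**2 - 2781/290*b - 1782/145 → 0
  remainder 0.

S(h_2,k_4): lcm = a*b**2. S = 16/29*a*b + 132/29*a + 5/4*b**2 + 5/4*b.
  leading term a*b: subtract (-4/145)·h_1 from 16/29*a*b + 132/29*a + 5/4*b**2 + 5/4*b → 756/145*a + 5/4*b**2 - 139/580*b - 216/145
  leading term a: subtract (84/29)·k_3 from 756/145*a + 5/4*b**2 - 139/580*b - 216/145 → 5/4*b**2 - 515/116*b - 165/29
  leading term b**2: subtract (-45/29)·k_4 from 5/4*b**2 - 515/116*b - 165/29 → 0
  remainder 0.

S(k_3,k_4): leading monomials are coprime, so the S-polynomial reduces to 0 (Buchberger's first criterion).
Every S-polynomial of the final basis reduces to 0, so we have a Gröbner basis.
Inter-reduce: drop elements whose leading term is divisible by another's, tail-reduce, and make monic.
Reduced Gröbner basis: {a + 29/36*b + 29/36, b**2 - 103/29*b - 132/29}.

These coincide, so the ideals are equal.
The choice of monomial ordering does not affect the verdict — as long as both bases are computed under the same ordering, their equality decides ideal equality.

Yes, the ideals are equal.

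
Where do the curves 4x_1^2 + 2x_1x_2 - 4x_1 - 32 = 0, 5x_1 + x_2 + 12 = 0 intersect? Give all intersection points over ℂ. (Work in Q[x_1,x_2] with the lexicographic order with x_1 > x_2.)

{(-2, -2), (-8/3, 4/3)}

Compute a lex Gröbner basis by Buchberger's algorithm.
f_1 = 4x_1^2 + 2x_1x_2 - 4x_1 - 32, LT = x_1^2.
f_2 = 5x_1 + x_2 + 12, LT = x_1.

S(f_1,f_2): lcm = x_1^2. S = 3/10x_1x_2 - 17/5x_1 - 8.
  leading term x_1x_2: subtract (3/50x_2)·f_2 from 3/10x_1x_2 - 17/5x_1 - 8 → -17/5x_1 - 3/50x_2^2 - 18/25x_2 - 8
  leading term x_1: subtract (-17/25)·f_2 from -17/5x_1 - 3/50x_2^2 - 18/25x_2 - 8 → -3/50x_2^2 - 1/25x_2 + 4/25
  leading term x_2^2: no divisor's leading term divides it; move -3/50x_2^2 to the remainder.
  leading term x_2: no divisor's leading term divides it; move -1/25x_2 to the remainder.
  leading term 1: no divisor's leading term divides it; move 4/25 to the remainder.
  remainder -3/50x_2^2 - 1/25x_2 + 4/25 ≠ 0; add h_3 = -3/50x_2^2 - 1/25x_2 + 4/25 to the basis.

The other S-polynomials (S(f_1,h_3), S(f_2,h_3)) all reduce to 0 modulo the current basis, so we have a Gröbner basis.
Inter-reduce: drop elements whose leading term is divisible by another's, tail-reduce, and make monic.
Reduced Gröbner basis: {x_1 + 1/5x_2 + 12/5, x_2^2 + 2/3x_2 - 8/3}.

Since the basis is lex-ordered, x_2^2 + 2/3x_2 - 8/3 is univariate in x_2. Its roots are {-2, 4/3}. Back-substituting each root into the other basis elements fixes the other coordinates.
  x_2 = -2: the earlier basis element becomes x_1 + 2 = 0, giving x_1 = -2 — point (-2, -2).
  x_2 = 4/3: the earlier basis element becomes x_1 + 8/3 = 0, giving x_1 = -8/3 — point (-8/3, 4/3).
Check: every point annihilates each of the original generators.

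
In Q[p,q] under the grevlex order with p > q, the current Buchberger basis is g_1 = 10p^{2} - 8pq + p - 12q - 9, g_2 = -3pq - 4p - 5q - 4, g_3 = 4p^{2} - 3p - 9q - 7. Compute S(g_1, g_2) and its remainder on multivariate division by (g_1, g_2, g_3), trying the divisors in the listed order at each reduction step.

S(g_1, g_2) = -\tfrac{4}{5}pq^{2} - \tfrac{4}{3}p^{2} - \tfrac{47}{30}pq - \tfrac{6}{5}q^{2} - \tfrac{4}{3}p - \tfrac{9}{10}q; remainder on division = \tfrac{2}{15}q^{2} + \tfrac{8}{9}p + \tfrac{53}{45}q + \tfrac{8}{9}.

lcm(LM(g_1), LM(g_2)) = p^{2}q.
S = (lcm/LT(g_1))·g_1 − (lcm/LT(g_2))·g_2 = -\tfrac{4}{5}pq^{2} - \tfrac{4}{3}p^{2} - \tfrac{47}{30}pq - \tfrac{6}{5}q^{2} - \tfrac{4}{3}p - \tfrac{9}{10}q.
Reduce S modulo (g_1, g_2, g_3) in that order:
  leading term pq^{2}: subtract (\tfrac{4}{15}q)·g_2 from -\tfrac{4}{5}pq^{2} - \tfrac{4}{3}p^{2} - \tfrac{47}{30}pq - \tfrac{6}{5}q^{2} - \tfrac{4}{3}p - \tfrac{9}{10}q → -\tfrac{4}{3}p^{2} - \tfrac{1}{2}pq + \tfrac{2}{15}q^{2} - \tfrac{4}{3}p + \tfrac{1}{6}q
  leading term p^{2}: subtract (-\tfrac{2}{15})·g_1 from -\tfrac{4}{3}p^{2} - \tfrac{1}{2}pq + \tfrac{2}{15}q^{2} - \tfrac{4}{3}p + \tfrac{1}{6}q → -\tfrac{47}{30}pq + \tfrac{2}{15}q^{2} - \tfrac{6}{5}p - \tfrac{43}{30}q - \tfrac{6}{5}
  leading term pq: subtract (\tfrac{47}{90})·g_2 from -\tfrac{47}{30}pq + \tfrac{2}{15}q^{2} - \tfrac{6}{5}p - \tfrac{43}{30}q - \tfrac{6}{5} → \tfrac{2}{15}q^{2} + \tfrac{8}{9}p + \tfrac{53}{45}q + \tfrac{8}{9}
  leading term q^{2}: no divisor's leading term divides it; move \tfrac{2}{15}q^{2} to the remainder.
  leading term p: no divisor's leading term divides it; move \tfrac{8}{9}p to the remainder.
  leading term q: no divisor's leading term divides it; move \tfrac{53}{45}q to the remainder.
  leading term 1: no divisor's leading term divides it; move \tfrac{8}{9} to the remainder.
The remainder \tfrac{2}{15}q^{2} + \tfrac{8}{9}p + \tfrac{53}{45}q + \tfrac{8}{9} is nonzero, so it would be added as the next basis element.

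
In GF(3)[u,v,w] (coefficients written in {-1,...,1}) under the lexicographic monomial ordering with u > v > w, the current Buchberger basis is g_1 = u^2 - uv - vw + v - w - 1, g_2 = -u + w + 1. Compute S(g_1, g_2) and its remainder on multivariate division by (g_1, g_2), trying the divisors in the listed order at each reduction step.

S(g_1, g_2) = -uv + uw + u - vw + v - w - 1; remainder on division = vw + w^2 + w.

lcm(LM(g_1), LM(g_2)) = u^2.
S = (lcm/LT(g_1))·g_1 − (lcm/LT(g_2))·g_2 = -uv + uw + u - vw + v - w - 1.
Reduce S modulo (g_1, g_2) in that order:
  leading term uv: subtract (v)·g_2 from -uv + uw + u - vw + v - w - 1 → uw + u + vw - w - 1
  leading term uw: subtract (-w)·g_2 from uw + u + vw - w - 1 → u + vw + w^2 - 1
  leading term u: subtract (-1)·g_2 from u + vw + w^2 - 1 → vw + w^2 + w
  leading term vw: no divisor's leading term divides it; move vw to the remainder.
  leading term w^2: no divisor's leading term divides it; move w^2 to the remainder.
  leading term w: no divisor's leading term divides it; move w to the remainder.
The remainder vw + w^2 + w is nonzero, so it would be added as the next basis element.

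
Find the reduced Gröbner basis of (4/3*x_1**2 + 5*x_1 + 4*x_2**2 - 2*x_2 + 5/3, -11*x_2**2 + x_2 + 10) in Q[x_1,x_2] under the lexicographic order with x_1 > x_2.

G = {x_1**2 + 15/4*x_1 - 27/22*x_2 + 175/44, x_2**2 - 1/11*x_2 - 10/11}

f_1 = 4/3*x_1**2 + 5*x_1 + 4*x_2**2 - 2*x_2 + 5/3, LT = x_1**2.
f_2 = -11*x_2**2 + x_2 + 10, LT = x_2**2.

The S-polynomials (S(f_1,f_2)) all reduce to 0 modulo the current basis, so we have a Gröbner basis.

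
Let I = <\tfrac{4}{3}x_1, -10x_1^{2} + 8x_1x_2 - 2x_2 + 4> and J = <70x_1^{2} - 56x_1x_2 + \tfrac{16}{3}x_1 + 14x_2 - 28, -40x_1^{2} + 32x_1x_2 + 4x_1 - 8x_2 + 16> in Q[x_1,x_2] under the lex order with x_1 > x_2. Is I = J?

For a fixed monomial order, each ideal has a unique reduced Gröbner basis; comparing bases decides equality.
Buchberger on the first generating set:
f_1 = \tfrac{4}{3}x_1, LT = x_1.
f_2 = -10x_1^{2} + 8x_1x_2 - 2x_2 + 4, LT = x_1^{2}.

S(f_1,f_2): lcm = x_1^{2}. S = \tfrac{4}{5}x_1x_2 - \tfrac{1}{5}x_2 + \tfrac{2}{5}.
  leading term x_1x_2: subtract (\tfrac{3}{5}x_2)·f_1 from \tfrac{4}{5}x_1x_2 - \tfrac{1}{5}x_2 + \tfrac{2}{5} → -\tfrac{1}{5}x_2 + \tfrac{2}{5}
  leading term x_2: no divisor's leading term divides it; move -\tfrac{1}{5}x_2 to the remainder.
  leading term 1: no divisor's leading term divides it; move \tfrac{2}{5} to the remainder.
  remainder -\tfrac{1}{5}x_2 + \tfrac{2}{5} ≠ 0; add g_3 = -\tfrac{1}{5}x_2 + \tfrac{2}{5} to the basis.

The other S-polynomials (S(f_1,g_3), S(f_2,g_3)) all reduce to 0 modulo the current basis, so we have a Gröbner basis.
Inter-reduce: drop elements whose leading term is divisible by another's, tail-reduce, and make monic.
Reduced Gröbner basis: {x_1, x_2 - 2}.

Buchberger on the second generating set:
h_1 = 70x_1^{2} - 56x_1x_2 + \tfrac{16}{3}x_1 + 14x_2 - 28, LT = x_1^{2}.
h_2 = -40x_1^{2} + 32x_1x_2 + 4x_1 - 8x_2 + 16, LT = x_1^{2}.

S(h_1,h_2): lcm = x_1^{2}. S = \tfrac{37}{210}x_1.
  leading term x_1: no divisor's leading term divides it; move \tfrac{37}{210}x_1 to the remainder.
  remainder \tfrac{37}{210}x_1 ≠ 0; add k_3 = \tfrac{37}{210}x_1 to the basis.

S(h_1,k_3): lcm = x_1^{2}. S = -\tfrac{4}{5}x_1x_2 + \tfrac{8}{105}x_1 + \tfrac{1}{5}x_2 - \tfrac{2}{5}.
  leading term x_1x_2: subtract (-\tfrac{168}{37}x_2)·k_3 from -\tfrac{4}{5}x_1x_2 + \tfrac{8}{105}x_1 + \tfrac{1}{5}x_2 - \tfrac{2}{5} → \tfrac{8}{105}x_1 + \tfrac{1}{5}x_2 - \tfrac{2}{5}
  leading term x_1: subtract (\tfrac{16}{37})·k_3 from \tfrac{8}{105}x_1 + \tfrac{1}{5}x_2 - \tfrac{2}{5} → \tfrac{1}{5}x_2 - \tfrac{2}{5}
  leading term x_2: no divisor's leading term divides it; move \tfrac{1}{5}x_2 to the remainder.
  leading term 1: no divisor's leading term divides it; move -\tfrac{2}{5} to the remainder.
  remainder \tfrac{1}{5}x_2 - \tfrac{2}{5} ≠ 0; add k_4 = \tfrac{1}{5}x_2 - \tfrac{2}{5} to the basis.

The other S-polynomials (S(h_2,k_3), S(h_1,k_4), S(h_2,k_4), S(k_3,k_4)) all reduce to 0 modulo the current basis, so we have a Gröbner basis.
Inter-reduce: drop elements whose leading term is divisible by another's, tail-reduce, and make monic.
Reduced Gröbner basis: {x_1, x_2 - 2}.

These coincide, so the ideals are equal.
The same test decides containment: I ⊆ J iff every generator of I reduces to 0 modulo a Gröbner basis of J.

Yes, the ideals are equal.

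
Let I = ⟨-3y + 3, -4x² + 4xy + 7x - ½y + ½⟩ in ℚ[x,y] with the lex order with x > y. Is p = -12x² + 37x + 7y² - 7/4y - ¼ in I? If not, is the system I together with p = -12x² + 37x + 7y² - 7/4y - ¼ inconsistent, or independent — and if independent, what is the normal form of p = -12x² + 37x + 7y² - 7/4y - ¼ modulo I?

First compute the reduced Gröbner basis of I by Buchberger's algorithm.
f_1 = -3y + 3, LT = y.
f_2 = -4x² + 4xy + 7x - ½y + ½, LT = x².

The S-polynomials (S(f_1,f_2)) all reduce to 0 modulo the current basis, so we have a Gröbner basis.
Inter-reduce: drop elements whose leading term is divisible by another's, tail-reduce, and make monic.
Reduced Gröbner basis: {x² - 11/4x, y - 1}.
Label its elements g_1 = x² - 11/4x, g_2 = y - 1.

Reduce p = -12x² + 37x + 7y² - 7/4y - ¼ modulo G:
  leading term x²: subtract (-12)·g_1 from -12x² + 37x + 7y² - 7/4y - ¼ → 4x + 7y² - 7/4y - ¼
  leading term x: no divisor's leading term divides it; move 4x to the remainder.
  leading term y²: subtract (7y)·g_2 from 7y² - 7/4y - ¼ → 21/4y - ¼
  leading term y: subtract (21/4)·g_2 from 21/4y - ¼ → 5
  leading term 1: no divisor's leading term divides it; move 5 to the remainder.
  normal form = 4x + 5.
The normal form is nonzero, so p ∉ I. Since p minus its normal form lies in I, I + (p) = I + (r) where r = 4x + 5; decide whether this ideal is the whole ring.
Run Buchberger on G together with r (pairs among the g_i already reduce to 0 since G is a Gröbner basis):
g_1 = x² - 11/4x, LT = x².
g_2 = y - 1, LT = y.
r = 4x + 5, LT = x.

S(g_1,r): lcm = x². S = -4x.
  leading term x: subtract (-1)·r from -4x → 5
  leading term 1: no divisor's leading term divides it; move 5 to the remainder.
  remainder 5 ≠ 0; add m_4 = 5 to the basis.

The other S-polynomials (S(g_1,g_2), S(g_2,r), S(g_1,m_4), S(g_2,m_4), S(r,m_4)) all reduce to 0 modulo the current basis, so we have a Gröbner basis.
Inter-reduce: drop elements whose leading term is divisible by another's, tail-reduce, and make monic.
Reduced Gröbner basis: {1}.
The reduced Gröbner basis of I + (p) is {1}: the ideal is the whole ring, so the enlarged system has no common solution — adjoining p is inconsistent.

The remainder on division by a Gröbner basis is unique — it is the normal form.

Adjoining -12x² + 37x + 7y² - 7/4y - ¼ makes the ideal the whole ring: the system is inconsistent.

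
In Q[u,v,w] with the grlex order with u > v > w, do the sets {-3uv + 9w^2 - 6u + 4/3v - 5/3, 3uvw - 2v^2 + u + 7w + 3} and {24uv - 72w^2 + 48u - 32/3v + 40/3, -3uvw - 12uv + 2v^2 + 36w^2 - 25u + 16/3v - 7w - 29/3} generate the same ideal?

Equality of ideals is decidable: compute both reduced Gröbner bases (unique for the ordering) and check whether they agree.
Buchberger on the first generating set:
f_1 = -3uv + 9w^2 - 6u + 4/3v - 5/3, LT = uv.
f_2 = 3uvw - 2v^2 + u + 7w + 3, LT = uvw.

S(f_1,f_2): lcm = uvw. S = -3w^3 + 2uw + 2/3v^2 - 4/9vw - 1/3u - 16/9w - 1.
  reduce S modulo (f_1, f_2):
  remainder -3w^3 + 2uw + 2/3v^2 - 4/9vw - 1/3u - 16/9w - 1 ≠ 0; add g_3 = -3w^3 + 2uw + 2/3v^2 - 4/9vw - 1/3u - 16/9w - 1 to the basis.

The other S-polynomials (S(f_1,g_3), S(f_2,g_3)) all reduce to 0 modulo the current basis, so we have a Gröbner basis.
Inter-reduce: drop elements whose leading term is divisible by another's, tail-reduce, and make monic.
Reduced Gröbner basis: {w^3 - 2/3uw - 2/9v^2 + 4/27vw + 1/9u + 16/27w + 1/3, uv - 3w^2 + 2u - 4/9v + 5/9}.

Buchberger on the second generating set:
h_1 = 24uv - 72w^2 + 48u - 32/3v + 40/3, LT = uv.
h_2 = -3uvw - 12uv + 2v^2 + 36w^2 - 25u + 16/3v - 7w - 29/3, LT = uvw.

S(h_1,h_2): lcm = uvw. S = -3w^3 - 4uv + 2uw + 2/3v^2 - 4/9vw + 12w^2 - 25/3u + 16/9v - 16/9w - 29/9.
  reduce S modulo (h_1, h_2):
  remainder -3w^3 + 2uw + 2/3v^2 - 4/9vw - 1/3u - 16/9w - 1 ≠ 0; add k_3 = -3w^3 + 2uw + 2/3v^2 - 4/9vw - 1/3u - 16/9w - 1 to the basis.

The other S-polynomials (S(h_1,k_3), S(h_2,k_3)) all reduce to 0 modulo the current basis, so we have a Gröbner basis.
Inter-reduce: drop elements whose leading term is divisible by another's, tail-reduce, and make monic.
Reduced Gröbner basis: {w^3 - 2/3uw - 2/9v^2 + 4/27vw + 1/9u + 16/27w + 1/3, uv - 3w^2 + 2u - 4/9v + 5/9}.

Same reduced basis, so the two generating sets span the same ideal.

Yes, the ideals are equal.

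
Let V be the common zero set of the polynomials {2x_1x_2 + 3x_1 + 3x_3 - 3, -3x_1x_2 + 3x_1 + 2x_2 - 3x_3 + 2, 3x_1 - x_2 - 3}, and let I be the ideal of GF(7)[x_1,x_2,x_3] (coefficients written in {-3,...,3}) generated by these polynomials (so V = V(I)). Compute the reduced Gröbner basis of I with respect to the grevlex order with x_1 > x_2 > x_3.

f_1 = 2x_1x_2 + 3x_1 + 3x_3 - 3, LT = x_1x_2.
f_2 = -3x_1x_2 + 3x_1 + 2x_2 - 3x_3 + 2, LT = x_1x_2.
f_3 = 3x_1 - x_2 - 3, LT = x_1.

S(f_1,f_2): lcm = x_1x_2. S = -x_1 + 3x_2 - 3x_3 - 2.
  leading term x_1: subtract (2)·f_3 from -x_1 + 3x_2 - 3x_3 - 2 → -2x_2 - 3x_3 - 3
  leading term x_2: no divisor's leading term divides it; move -2x_2 to the remainder.
  leading term x_3: no divisor's leading term divides it; move -3x_3 to the remainder.
  leading term 1: no divisor's leading term divides it; move -3 to the remainder.
  remainder -2x_2 - 3x_3 - 3 ≠ 0; add g_4 = -2x_2 - 3x_3 - 3 to the basis.

S(f_1,f_3): lcm = x_1x_2. S = -2x_2^2 - 2x_1 + x_2 - 2x_3 + 2.
  leading term x_2^2: subtract (x_2)·g_4 from -2x_2^2 - 2x_1 + x_2 - 2x_3 + 2 → 3x_2x_3 - 2x_1 - 3x_2 - 2x_3 + 2
  leading term x_2x_3: subtract (2x_3)·g_4 from 3x_2x_3 - 2x_1 - 3x_2 - 2x_3 + 2 → -x_3^2 - 2x_1 - 3x_2 - 3x_3 + 2
  leading term x_3^2: no divisor's leading term divides it; move -x_3^2 to the remainder.
  leading term x_1: subtract (-3)·f_3 from -2x_1 - 3x_2 - 3x_3 + 2 → x_2 - 3x_3
  leading term x_2: subtract (3)·g_4 from x_2 - 3x_3 → -x_3 + 2
  leading term x_3: no divisor's leading term divides it; move -x_3 to the remainder.
  leading term 1: no divisor's leading term divides it; move 2 to the remainder.
  remainder -x_3^2 - x_3 + 2 ≠ 0; add g_5 = -x_3^2 - x_3 + 2 to the basis.

The other S-polynomials (S(f_2,f_3), S(f_1,g_4), S(f_2,g_4), S(f_3,g_4), S(f_1,g_5), S(f_2,g_5), S(f_3,g_5), S(g_4,g_5)) all reduce to 0 modulo the current basis, so we have a Gröbner basis.
Inter-reduce: drop elements whose leading term is divisible by another's, tail-reduce, and make monic.

G = {x_3^2 + x_3 - 2, x_1 - 3x_3 + 3, x_2 - 2x_3 - 2}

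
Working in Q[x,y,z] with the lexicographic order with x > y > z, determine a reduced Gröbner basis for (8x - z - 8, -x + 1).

f_1 = 8x - z - 8, LT = x.
f_2 = -x + 1, LT = x.

S(f_1,f_2): lcm = x. S = -1/8z.
  leading term z: no divisor's leading term divides it; move -1/8z to the remainder.
  remainder -1/8z ≠ 0; add g_3 = -1/8z to the basis.

S(f_1,g_3): leading monomials are coprime, so the S-polynomial reduces to 0 (Buchberger's first criterion).
S(f_2,g_3): leading monomials are coprime, so the S-polynomial reduces to 0 (Buchberger's first criterion).
Every S-polynomial of the final basis reduces to 0, so we have a Gröbner basis.
Inter-reduce: drop elements whose leading term is divisible by another's, tail-reduce, and make monic.

G = {x - 1, z}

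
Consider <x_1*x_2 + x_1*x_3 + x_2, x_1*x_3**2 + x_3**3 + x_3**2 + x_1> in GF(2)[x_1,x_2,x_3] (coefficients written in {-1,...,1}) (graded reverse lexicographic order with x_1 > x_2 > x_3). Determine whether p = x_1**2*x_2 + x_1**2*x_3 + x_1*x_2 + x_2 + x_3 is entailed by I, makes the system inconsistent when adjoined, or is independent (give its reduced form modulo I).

x_1**2*x_2 + x_1**2*x_3 + x_1*x_2 + x_2 + x_3 is independent of I; its normal form modulo I is x_2 + x_3.

First compute the reduced Gröbner basis of I by Buchberger's algorithm.
f_1 = x_1*x_2 + x_1*x_3 + x_2, LT = x_1*x_2.
f_2 = x_1*x_3**2 + x_3**3 + x_3**2 + x_1, LT = x_1*x_3**2.

S(f_1,f_2): lcm = x_1*x_2*x_3**2. S = x_1*x_3**3 + x_2*x_3**3 + x_1*x_2.
  leading term x_1*x_3**3: subtract (x_3)·f_2 from x_1*x_3**3 + x_2*x_3**3 + x_1*x_2 → x_2*x_3**3 + x_3**4 + x_3**3 + x_1*x_2 + x_1*x_3
  leading term x_2*x_3**3: no divisor's leading term divides it; move x_2*x_3**3 to the remainder.
  leading term x_3**4: no divisor's leading term divides it; move x_3**4 to the remainder.
  leading term x_3**3: no divisor's leading term divides it; move x_3**3 to the remainder.
  leading term x_1*x_2: subtract (1)·f_1 from x_1*x_2 + x_1*x_3 → x_2
  leading term x_2: no divisor's leading term divides it; move x_2 to the remainder.
  remainder x_2*x_3**3 + x_3**4 + x_3**3 + x_2 ≠ 0; add h_3 = x_2*x_3**3 + x_3**4 + x_3**3 + x_2 to the basis.

The other S-polynomials (S(f_1,h_3), S(f_2,h_3)) all reduce to 0 modulo the current basis, so we have a Gröbner basis.
Inter-reduce: drop elements whose leading term is divisible by another's, tail-reduce, and make monic.
Reduced Gröbner basis: {x_2*x_3**3 + x_3**4 + x_3**3 + x_2, x_1*x_3**2 + x_3**3 + x_3**2 + x_1, x_1*x_2 + x_1*x_3 + x_2}.
Label its elements g_1 = x_2*x_3**3 + x_3**4 + x_3**3 + x_2, g_2 = x_1*x_3**2 + x_3**3 + x_3**2 + x_1, g_3 = x_1*x_2 + x_1*x_3 + x_2.

Reduce p = x_1**2*x_2 + x_1**2*x_3 + x_1*x_2 + x_2 + x_3 modulo G:
  leading term x_1**2*x_2: subtract (x_1)·g_3 from x_1**2*x_2 + x_1**2*x_3 + x_1*x_2 + x_2 + x_3 → x_2 + x_3
  leading term x_2: no divisor's leading term divides it; move x_2 to the remainder.
  leading term x_3: no divisor's leading term divides it; move x_3 to the remainder.
  normal form = x_2 + x_3.
The normal form is nonzero, so p ∉ I. Since p minus its normal form lies in I, I + (p) = I + (r) where r = x_2 + x_3; decide whether this ideal is the whole ring.
Run Buchberger on G together with r (pairs among the g_i already reduce to 0 since G is a Gröbner basis):
g_1 = x_2*x_3**3 + x_3**4 + x_3**3 + x_2, LT = x_2*x_3**3.
g_2 = x_1*x_3**2 + x_3**3 + x_3**2 + x_1, LT = x_1*x_3**2.
g_3 = x_1*x_2 + x_1*x_3 + x_2, LT = x_1*x_2.
r = x_2 + x_3, LT = x_2.

S(g_1,r): lcm = x_2*x_3**3. S = x_3**3 + x_2.
  leading term x_3**3: no divisor's leading term divides it; move x_3**3 to the remainder.
  leading term x_2: subtract (1)·r from x_2 → x_3
  leading term x_3: no divisor's leading term divides it; move x_3 to the remainder.
  remainder x_3**3 + x_3 ≠ 0; add m_5 = x_3**3 + x_3 to the basis.

S(g_3,r): lcm = x_1*x_2. S = x_2.
  leading term x_2: subtract (1)·r from x_2 → x_3
  leading term x_3: no divisor's leading term divides it; move x_3 to the remainder.
  remainder x_3 ≠ 0; add m_6 = x_3 to the basis.

S(g_2,m_6): lcm = x_1*x_3**2. S = x_3**3 + x_3**2 + x_1.
  leading term x_3**3: subtract (1)·m_5 from x_3**3 + x_3**2 + x_1 → x_3**2 + x_1 + x_3
  leading term x_3**2: subtract (x_3)·m_6 from x_3**2 + x_1 + x_3 → x_1 + x_3
  leading term x_1: no divisor's leading term divides it; move x_1 to the remainder.
  leading term x_3: subtract (1)·m_6 from x_3 → 0
  remainder x_1 ≠ 0; add m_7 = x_1 to the basis.

The other S-polynomials (S(g_1,g_2), S(g_1,g_3), S(g_2,g_3), S(g_2,r), S(g_1,m_5), S(g_2,m_5), S(g_3,m_5), S(r,m_5), S(g_1,m_6), S(g_3,m_6), S(r,m_6), S(m_5,m_6), S(g_1,m_7), S(g_2,m_7), S(g_3,m_7), S(r,m_7), S(m_5,m_7), S(m_6,m_7)) all reduce to 0 modulo the current basis, so we have a Gröbner basis.
Inter-reduce: drop elements whose leading term is divisible by another's, tail-reduce, and make monic.
Reduced Gröbner basis: {x_1, x_2, x_3}.
The reduced Gröbner basis of I + (p) is {x_1, x_2, x_3} ≠ {1}, a proper ideal, so the enlarged system stays consistent: p is independent of I, with normal form x_2 + x_3.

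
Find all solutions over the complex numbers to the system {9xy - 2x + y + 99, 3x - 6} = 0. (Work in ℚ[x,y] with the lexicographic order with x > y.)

{(2, -5)}

Compute a lex Gröbner basis by Buchberger's algorithm.
f_1 = 9xy - 2x + y + 99, LT = xy.
f_2 = 3x - 6, LT = x.

S(f_1,f_2): lcm = xy. S = -2/9x + 19/9y + 11.
  leading term x: subtract (-2/27)·f_2 from -2/9x + 19/9y + 11 → 19/9y + 95/9
  leading term y: no divisor's leading term divides it; move 19/9y to the remainder.
  leading term 1: no divisor's leading term divides it; move 95/9 to the remainder.
  remainder 19/9y + 95/9 ≠ 0; add h_3 = 19/9y + 95/9 to the basis.

S(f_1,h_3): lcm = xy. S = -47/9x + 1/9y + 11.
  leading term x: subtract (-47/27)·f_2 from -47/9x + 1/9y + 11 → 1/9y + 5/9
  leading term y: subtract (1/19)·h_3 from 1/9y + 5/9 → 0
  remainder 0.

S(f_2,h_3): leading monomials are coprime, so the S-polynomial reduces to 0 (Buchberger's first criterion).
Every S-polynomial of the final basis reduces to 0, so we have a Gröbner basis.
Inter-reduce: drop elements whose leading term is divisible by another's, tail-reduce, and make monic.
Reduced Gröbner basis: {x - 2, y + 5}.

The lex basis is triangular: the last element involves only y. Solving y + 5 = 0 gives y ∈ {-5}; substituting each value into the earlier elements determines the remaining variables.
  y = -5: the earlier basis element becomes x - 2 = 0, giving x = 2 — point (2, -5).
This is the nonlinear analogue of row-reducing a linear system.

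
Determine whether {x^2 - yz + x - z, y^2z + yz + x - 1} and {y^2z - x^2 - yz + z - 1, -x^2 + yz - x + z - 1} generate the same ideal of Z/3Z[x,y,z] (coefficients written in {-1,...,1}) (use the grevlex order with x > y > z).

For a fixed monomial order, each ideal has a unique reduced Gröbner basis; comparing bases decides equality.
Buchberger on the first generating set:
f_1 = x^2 - yz + x - z, LT = x^2.
f_2 = y^2z + yz + x - 1, LT = y^2z.

The S-polynomials (S(f_1,f_2)) all reduce to 0 modulo the current basis, so we have a Gröbner basis.
Inter-reduce: drop elements whose leading term is divisible by another's, tail-reduce, and make monic.
Reduced Gröbner basis: {y^2z + yz + x - 1, x^2 - yz + x - z}.

Buchberger on the second generating set:
h_1 = y^2z - x^2 - yz + z - 1, LT = y^2z.
h_2 = -x^2 + yz - x + z - 1, LT = x^2.

The S-polynomials (S(h_1,h_2)) all reduce to 0 modulo the current basis, so we have a Gröbner basis.
Inter-reduce: drop elements whose leading term is divisible by another's, tail-reduce, and make monic.
Reduced Gröbner basis: {y^2z + yz + x, x^2 - yz + x - z + 1}.

These differ, so the ideals are not equal.

No, the ideals differ.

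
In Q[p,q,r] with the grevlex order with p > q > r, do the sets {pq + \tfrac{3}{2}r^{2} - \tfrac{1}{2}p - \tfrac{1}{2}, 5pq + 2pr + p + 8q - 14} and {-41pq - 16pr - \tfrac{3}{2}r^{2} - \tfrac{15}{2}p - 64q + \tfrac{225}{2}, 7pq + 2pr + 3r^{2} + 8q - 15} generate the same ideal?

Equality of ideals is decidable: compute both reduced Gröbner bases (unique for the ordering) and check whether they agree.
Buchberger on the first generating set:
f_1 = pq + \tfrac{3}{2}r^{2} - \tfrac{1}{2}p - \tfrac{1}{2}, LT = pq.
f_2 = 5pq + 2pr + p + 8q - 14, LT = pq.

S(f_1,f_2): lcm = pq. S = -\tfrac{2}{5}pr + \tfrac{3}{2}r^{2} - \tfrac{7}{10}p - \tfrac{8}{5}q + \tfrac{23}{10}.
  leading term pr: no divisor's leading term divides it; move -\tfrac{2}{5}pr to the remainder.
  leading term r^{2}: no divisor's leading term divides it; move \tfrac{3}{2}r^{2} to the remainder.
  leading term p: no divisor's leading term divides it; move -\tfrac{7}{10}p to the remainder.
  leading term q: no divisor's leading term divides it; move -\tfrac{8}{5}q to the remainder.
  leading term 1: no divisor's leading term divides it; move \tfrac{23}{10} to the remainder.
  remainder -\tfrac{2}{5}pr + \tfrac{3}{2}r^{2} - \tfrac{7}{10}p - \tfrac{8}{5}q + \tfrac{23}{10} ≠ 0; add g_3 = -\tfrac{2}{5}pr + \tfrac{3}{2}r^{2} - \tfrac{7}{10}p - \tfrac{8}{5}q + \tfrac{23}{10} to the basis.

S(f_1,g_3): lcm = pqr. S = \tfrac{15}{4}qr^{2} + \tfrac{3}{2}r^{3} - \tfrac{7}{4}pq - 4q^{2} - \tfrac{1}{2}pr + \tfrac{23}{4}q - \tfrac{1}{2}r.
  leading term qr^{2}: no divisor's leading term divides it; move \tfrac{15}{4}qr^{2} to the remainder.
  leading term r^{3}: no divisor's leading term divides it; move \tfrac{3}{2}r^{3} to the remainder.
  leading term pq: subtract (-\tfrac{7}{4})·f_1 from -\tfrac{7}{4}pq - 4q^{2} - \tfrac{1}{2}pr + \tfrac{23}{4}q - \tfrac{1}{2}r → -4q^{2} - \tfrac{1}{2}pr + \tfrac{21}{8}r^{2} - \tfrac{7}{8}p + \tfrac{23}{4}q - \tfrac{1}{2}r - \tfrac{7}{8}
  leading term q^{2}: no divisor's leading term divides it; move -4q^{2} to the remainder.
  leading term pr: subtract (\tfrac{5}{4})·g_3 from -\tfrac{1}{2}pr + \tfrac{21}{8}r^{2} - \tfrac{7}{8}p + \tfrac{23}{4}q - \tfrac{1}{2}r - \tfrac{7}{8} → \tfrac{3}{4}r^{2} + \tfrac{31}{4}q - \tfrac{1}{2}r - \tfrac{15}{4}
  leading term r^{2}: no divisor's leading term divides it; move \tfrac{3}{4}r^{2} to the remainder.
  leading term q: no divisor's leading term divides it; move \tfrac{31}{4}q to the remainder.
  leading term r: no divisor's leading term divides it; move -\tfrac{1}{2}r to the remainder.
  leading term 1: no divisor's leading term divides it; move -\tfrac{15}{4} to the remainder.
  remainder \tfrac{15}{4}qr^{2} + \tfrac{3}{2}r^{3} - 4q^{2} + \tfrac{3}{4}r^{2} + \tfrac{31}{4}q - \tfrac{1}{2}r - \tfrac{15}{4} ≠ 0; add g_4 = \tfrac{15}{4}qr^{2} + \tfrac{3}{2}r^{3} - 4q^{2} + \tfrac{3}{4}r^{2} + \tfrac{31}{4}q - \tfrac{1}{2}r - \tfrac{15}{4} to the basis.

The other S-polynomials (S(f_2,g_3), S(f_1,g_4), S(f_2,g_4), S(g_3,g_4)) all reduce to 0 modulo the current basis, so we have a Gröbner basis.
Inter-reduce: drop elements whose leading term is divisible by another's, tail-reduce, and make monic.
Reduced Gröbner basis: {qr^{2} + \tfrac{2}{5}r^{3} - \tfrac{16}{15}q^{2} + \tfrac{1}{5}r^{2} + \tfrac{31}{15}q - \tfrac{2}{15}r - 1, pq + \tfrac{3}{2}r^{2} - \tfrac{1}{2}p - \tfrac{1}{2}, pr - \tfrac{15}{4}r^{2} + \tfrac{7}{4}p + 4q - \tfrac{23}{4}}.

Buchberger on the second generating set:
h_1 = -41pq - 16pr - \tfrac{3}{2}r^{2} - \tfrac{15}{2}p - 64q + \tfrac{225}{2}, LT = pq.
h_2 = 7pq + 2pr + 3r^{2} + 8q - 15, LT = pq.

S(h_1,h_2): lcm = pq. S = \tfrac{30}{287}pr - \tfrac{225}{574}r^{2} + \tfrac{15}{82}p + \tfrac{120}{287}q - \tfrac{345}{574}.
  leading term pr: no divisor's leading term divides it; move \tfrac{30}{287}pr to the remainder.
  leading term r^{2}: no divisor's leading term divides it; move -\tfrac{225}{574}r^{2} to the remainder.
  leading term p: no divisor's leading term divides it; move \tfrac{15}{82}p to the remainder.
  leading term q: no divisor's leading term divides it; move \tfrac{120}{287}q to the remainder.
  leading term 1: no divisor's leading term divides it; move -\tfrac{345}{574} to the remainder.
  remainder \tfrac{30}{287}pr - \tfrac{225}{574}r^{2} + \tfrac{15}{82}p + \tfrac{120}{287}q - \tfrac{345}{574} ≠ 0; add k_3 = \tfrac{30}{287}pr - \tfrac{225}{574}r^{2} + \tfrac{15}{82}p + \tfrac{120}{287}q - \tfrac{345}{574} to the basis.

S(h_1,k_3): lcm = pqr. S = \tfrac{16}{41}pr^{2} + \tfrac{15}{4}qr^{2} + \tfrac{3}{82}r^{3} - \tfrac{7}{4}pq - 4q^{2} + \tfrac{15}{82}pr + \tfrac{64}{41}qr + \tfrac{23}{4}q - \tfrac{225}{82}r.
  leading term pr^{2}: subtract (\tfrac{56}{15}r)·k_3 from \tfrac{16}{41}pr^{2} + \tfrac{15}{4}qr^{2} + \tfrac{3}{82}r^{3} - \tfrac{7}{4}pq - 4q^{2} + \tfrac{15}{82}pr + \tfrac{64}{41}qr + \tfrac{23}{4}q - \tfrac{225}{82}r → \tfrac{15}{4}qr^{2} + \tfrac{3}{2}r^{3} - \tfrac{7}{4}pq - 4q^{2} - \tfrac{1}{2}pr + \tfrac{23}{4}q - \tfrac{1}{2}r
  leading term qr^{2}: no divisor's leading term divides it; move \tfrac{15}{4}qr^{2} to the remainder.
  leading term r^{3}: no divisor's leading term divides it; move \tfrac{3}{2}r^{3} to the remainder.
  leading term pq: subtract (\tfrac{7}{164})·h_1 from -\tfrac{7}{4}pq - 4q^{2} - \tfrac{1}{2}pr + \tfrac{23}{4}q - \tfrac{1}{2}r → -4q^{2} + \tfrac{15}{82}pr + \tfrac{21}{328}r^{2} + \tfrac{105}{328}p + \tfrac{1391}{164}q - \tfrac{1}{2}r - \tfrac{1575}{328}
  leading term q^{2}: no divisor's leading term divides it; move -4q^{2} to the remainder.
  leading term pr: subtract (\tfrac{7}{4})·k_3 from \tfrac{15}{82}pr + \tfrac{21}{328}r^{2} + \tfrac{105}{328}p + \tfrac{1391}{164}q - \tfrac{1}{2}r - \tfrac{1575}{328} → \tfrac{3}{4}r^{2} + \tfrac{31}{4}q - \tfrac{1}{2}r - \tfrac{15}{4}
  leading term r^{2}: no divisor's leading term divides it; move \tfrac{3}{4}r^{2} to the remainder.
  leading term q: no divisor's leading term divides it; move \tfrac{31}{4}q to the remainder.
  leading term r: no divisor's leading term divides it; move -\tfrac{1}{2}r to the remainder.
  leading term 1: no divisor's leading term divides it; move -\tfrac{15}{4} to the remainder.
  remainder \tfrac{15}{4}qr^{2} + \tfrac{3}{2}r^{3} - 4q^{2} + \tfrac{3}{4}r^{2} + \tfrac{31}{4}q - \tfrac{1}{2}r - \tfrac{15}{4} ≠ 0; add k_4 = \tfrac{15}{4}qr^{2} + \tfrac{3}{2}r^{3} - 4q^{2} + \tfrac{3}{4}r^{2} + \tfrac{31}{4}q - \tfrac{1}{2}r - \tfrac{15}{4} to the basis.

The other S-polynomials (S(h_2,k_3), S(h_1,k_4), S(h_2,k_4), S(k_3,k_4)) all reduce to 0 modulo the current basis, so we have a Gröbner basis.
Inter-reduce: drop elements whose leading term is divisible by another's, tail-reduce, and make monic.
Reduced Gröbner basis: {qr^{2} + \tfrac{2}{5}r^{3} - \tfrac{16}{15}q^{2} + \tfrac{1}{5}r^{2} + \tfrac{31}{15}q - \tfrac{2}{15}r - 1, pq + \tfrac{3}{2}r^{2} - \tfrac{1}{2}p - \tfrac{1}{2}, pr - \tfrac{15}{4}r^{2} + \tfrac{7}{4}p + 4q - \tfrac{23}{4}}.

Same reduced basis, so the two generating sets span the same ideal.

Yes, the ideals are equal.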